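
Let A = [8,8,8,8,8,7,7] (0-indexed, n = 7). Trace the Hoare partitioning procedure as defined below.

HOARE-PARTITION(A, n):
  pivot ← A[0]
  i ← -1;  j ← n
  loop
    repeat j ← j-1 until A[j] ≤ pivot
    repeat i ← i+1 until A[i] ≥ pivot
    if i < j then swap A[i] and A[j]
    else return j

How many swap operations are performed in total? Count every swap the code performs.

3

pivot=8
j stops at 6 (7), i stops at 0 (8); swap ⇒ [7,8,8,8,8,7,8]
j stops at 5 (7), i stops at 1 (8); swap ⇒ [7,7,8,8,8,8,8]
j stops at 4 (8), i stops at 2 (8); swap ⇒ [7,7,8,8,8,8,8]
j stops at 3, i stops at 3; i≥j ⇒ return 3. A=[7,7,8,8,8,8,8]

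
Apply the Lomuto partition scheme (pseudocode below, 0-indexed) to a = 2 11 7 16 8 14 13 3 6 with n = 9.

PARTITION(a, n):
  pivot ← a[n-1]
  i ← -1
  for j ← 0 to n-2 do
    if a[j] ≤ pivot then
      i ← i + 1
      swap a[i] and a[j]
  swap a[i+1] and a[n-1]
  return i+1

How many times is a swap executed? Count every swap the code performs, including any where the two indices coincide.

pivot = a[8] = 6; i = -1
j=0: a[0]=2 ≤ 6 → i=0, swap a[0],a[0] (no change) → 2 11 7 16 8 14 13 3 6
j=1: a[1]=11 > 6 → no swap
j=2: a[2]=7 > 6 → no swap
j=3: a[3]=16 > 6 → no swap
j=4: a[4]=8 > 6 → no swap
j=5: a[5]=14 > 6 → no swap
j=6: a[6]=13 > 6 → no swap
j=7: a[7]=3 ≤ 6 → i=1, swap a[1],a[7] → 2 3 7 16 8 14 13 11 6
final swap a[2],a[8] → 2 3 6 16 8 14 13 11 7; return 2

3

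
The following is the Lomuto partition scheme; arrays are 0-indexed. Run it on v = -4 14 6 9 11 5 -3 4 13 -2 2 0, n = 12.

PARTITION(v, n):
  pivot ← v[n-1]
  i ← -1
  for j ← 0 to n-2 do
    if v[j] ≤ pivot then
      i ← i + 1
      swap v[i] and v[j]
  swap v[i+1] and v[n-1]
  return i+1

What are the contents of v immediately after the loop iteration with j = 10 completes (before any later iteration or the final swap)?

-4 -3 -2 9 11 5 14 4 13 6 2 0

pivot = v[11] = 0; i = -1
j=0: v[0]=-4 ≤ 0 → i=0, swap v[0],v[0] (no change) → -4 14 6 9 11 5 -3 4 13 -2 2 0
j=1: v[1]=14 > 0 → no swap
j=2: v[2]=6 > 0 → no swap
j=3: v[3]=9 > 0 → no swap
j=4: v[4]=11 > 0 → no swap
j=5: v[5]=5 > 0 → no swap
j=6: v[6]=-3 ≤ 0 → i=1, swap v[1],v[6] → -4 -3 6 9 11 5 14 4 13 -2 2 0
j=7: v[7]=4 > 0 → no swap
j=8: v[8]=13 > 0 → no swap
j=9: v[9]=-2 ≤ 0 → i=2, swap v[2],v[9] → -4 -3 -2 9 11 5 14 4 13 6 2 0
j=10: v[10]=2 > 0 → no swap
(after j=10) v = -4 -3 -2 9 11 5 14 4 13 6 2 0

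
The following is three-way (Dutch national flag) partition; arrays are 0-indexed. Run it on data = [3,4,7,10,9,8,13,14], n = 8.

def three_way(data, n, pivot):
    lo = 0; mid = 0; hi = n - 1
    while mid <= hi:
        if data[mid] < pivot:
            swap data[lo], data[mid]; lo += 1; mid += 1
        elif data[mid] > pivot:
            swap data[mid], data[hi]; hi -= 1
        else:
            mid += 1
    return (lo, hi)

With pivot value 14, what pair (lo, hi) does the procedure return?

(7, 7)

pivot = 14; lo=0, mid=0, hi=7
data[mid]=3<14: swap data[0],data[0]; lo=1,mid=1 → [3,4,7,10,9,8,13,14]
data[mid]=4<14: swap data[1],data[1]; lo=2,mid=2 → [3,4,7,10,9,8,13,14]
data[mid]=7<14: swap data[2],data[2]; lo=3,mid=3 → [3,4,7,10,9,8,13,14]
data[mid]=10<14: swap data[3],data[3]; lo=4,mid=4 → [3,4,7,10,9,8,13,14]
data[mid]=9<14: swap data[4],data[4]; lo=5,mid=5 → [3,4,7,10,9,8,13,14]
data[mid]=8<14: swap data[5],data[5]; lo=6,mid=6 → [3,4,7,10,9,8,13,14]
data[mid]=13<14: swap data[6],data[6]; lo=7,mid=7 → [3,4,7,10,9,8,13,14]
data[mid]=14=14: mid=8
end: lo=7, hi=7; data = [3,4,7,10,9,8,13,14]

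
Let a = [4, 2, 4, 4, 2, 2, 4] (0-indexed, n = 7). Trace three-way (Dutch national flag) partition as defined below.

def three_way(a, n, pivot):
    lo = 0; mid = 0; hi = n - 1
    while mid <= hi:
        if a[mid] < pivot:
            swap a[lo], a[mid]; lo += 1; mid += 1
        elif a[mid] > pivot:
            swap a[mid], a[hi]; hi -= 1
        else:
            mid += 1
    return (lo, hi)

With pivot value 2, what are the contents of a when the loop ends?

[2, 2, 2, 4, 4, 4, 4]

lo=0 mid=0 hi=6
4>2: swap(0,6), hi=5 ⇒ [4, 2, 4, 4, 2, 2, 4]
4>2: swap(0,5), hi=4 ⇒ [2, 2, 4, 4, 2, 4, 4]
2=2: mid=1
2=2: mid=2
4>2: swap(2,4), hi=3 ⇒ [2, 2, 2, 4, 4, 4, 4]
2=2: mid=3
4>2: swap(3,3), hi=2 ⇒ [2, 2, 2, 4, 4, 4, 4]
done. lo=0 hi=2; a=[2, 2, 2, 4, 4, 4, 4]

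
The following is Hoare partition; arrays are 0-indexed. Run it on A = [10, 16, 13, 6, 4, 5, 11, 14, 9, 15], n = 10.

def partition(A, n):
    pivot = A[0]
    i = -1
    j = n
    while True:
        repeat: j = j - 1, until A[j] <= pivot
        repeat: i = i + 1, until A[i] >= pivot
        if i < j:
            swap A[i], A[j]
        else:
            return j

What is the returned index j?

pivot=10
j stops at 8 (9), i stops at 0 (10); swap ⇒ [9, 16, 13, 6, 4, 5, 11, 14, 10, 15]
j stops at 5 (5), i stops at 1 (16); swap ⇒ [9, 5, 13, 6, 4, 16, 11, 14, 10, 15]
j stops at 4 (4), i stops at 2 (13); swap ⇒ [9, 5, 4, 6, 13, 16, 11, 14, 10, 15]
j stops at 3, i stops at 4; i≥j ⇒ return 3. A=[9, 5, 4, 6, 13, 16, 11, 14, 10, 15]

3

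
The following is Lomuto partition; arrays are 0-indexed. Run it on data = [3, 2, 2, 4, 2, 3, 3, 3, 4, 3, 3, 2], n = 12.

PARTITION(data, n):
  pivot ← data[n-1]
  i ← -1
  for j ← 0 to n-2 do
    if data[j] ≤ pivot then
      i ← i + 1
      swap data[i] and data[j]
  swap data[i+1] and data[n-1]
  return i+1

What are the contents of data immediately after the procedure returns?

pivot = data[11] = 2; i = -1
j=0: data[0]=3 > 2 → no swap
j=1: data[1]=2 ≤ 2 → i=0, swap data[0],data[1] → [2, 3, 2, 4, 2, 3, 3, 3, 4, 3, 3, 2]
j=2: data[2]=2 ≤ 2 → i=1, swap data[1],data[2] → [2, 2, 3, 4, 2, 3, 3, 3, 4, 3, 3, 2]
j=3: data[3]=4 > 2 → no swap
j=4: data[4]=2 ≤ 2 → i=2, swap data[2],data[4] → [2, 2, 2, 4, 3, 3, 3, 3, 4, 3, 3, 2]
j=5: data[5]=3 > 2 → no swap
j=6: data[6]=3 > 2 → no swap
j=7: data[7]=3 > 2 → no swap
j=8: data[8]=4 > 2 → no swap
j=9: data[9]=3 > 2 → no swap
j=10: data[10]=3 > 2 → no swap
final swap data[3],data[11] → [2, 2, 2, 2, 3, 3, 3, 3, 4, 3, 3, 4]; return 3

[2, 2, 2, 2, 3, 3, 3, 3, 4, 3, 3, 4]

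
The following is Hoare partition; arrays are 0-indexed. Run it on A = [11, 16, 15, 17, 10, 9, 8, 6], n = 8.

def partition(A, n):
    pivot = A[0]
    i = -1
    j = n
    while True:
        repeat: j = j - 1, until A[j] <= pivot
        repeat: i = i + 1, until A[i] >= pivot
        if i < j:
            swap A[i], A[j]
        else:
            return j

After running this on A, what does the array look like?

[6, 8, 9, 10, 17, 15, 16, 11]

pivot = A[0] = 11; i = -1, j = 8
j→7 (A[7]=6≤11), i→0 (A[0]=11≥11); i<j, swap → [6, 16, 15, 17, 10, 9, 8, 11]
j→6 (A[6]=8≤11), i→1 (A[1]=16≥11); i<j, swap → [6, 8, 15, 17, 10, 9, 16, 11]
j→5 (A[5]=9≤11), i→2 (A[2]=15≥11); i<j, swap → [6, 8, 9, 17, 10, 15, 16, 11]
j→4 (A[4]=10≤11), i→3 (A[3]=17≥11); i<j, swap → [6, 8, 9, 10, 17, 15, 16, 11]
j→3, i→4; i≥j, return j=3. A = [6, 8, 9, 10, 17, 15, 16, 11]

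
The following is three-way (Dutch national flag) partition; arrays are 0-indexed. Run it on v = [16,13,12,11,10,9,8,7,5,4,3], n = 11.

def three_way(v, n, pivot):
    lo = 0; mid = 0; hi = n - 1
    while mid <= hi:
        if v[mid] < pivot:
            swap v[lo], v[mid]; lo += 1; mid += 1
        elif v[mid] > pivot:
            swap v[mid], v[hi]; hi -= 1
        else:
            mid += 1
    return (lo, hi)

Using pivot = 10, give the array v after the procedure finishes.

pivot = 10; lo=0, mid=0, hi=10
v[mid]=16>10: swap v[0],v[10]; hi=9 → [3,13,12,11,10,9,8,7,5,4,16]
v[mid]=3<10: swap v[0],v[0]; lo=1,mid=1 → [3,13,12,11,10,9,8,7,5,4,16]
v[mid]=13>10: swap v[1],v[9]; hi=8 → [3,4,12,11,10,9,8,7,5,13,16]
v[mid]=4<10: swap v[1],v[1]; lo=2,mid=2 → [3,4,12,11,10,9,8,7,5,13,16]
v[mid]=12>10: swap v[2],v[8]; hi=7 → [3,4,5,11,10,9,8,7,12,13,16]
v[mid]=5<10: swap v[2],v[2]; lo=3,mid=3 → [3,4,5,11,10,9,8,7,12,13,16]
v[mid]=11>10: swap v[3],v[7]; hi=6 → [3,4,5,7,10,9,8,11,12,13,16]
v[mid]=7<10: swap v[3],v[3]; lo=4,mid=4 → [3,4,5,7,10,9,8,11,12,13,16]
v[mid]=10=10: mid=5
v[mid]=9<10: swap v[4],v[5]; lo=5,mid=6 → [3,4,5,7,9,10,8,11,12,13,16]
v[mid]=8<10: swap v[5],v[6]; lo=6,mid=7 → [3,4,5,7,9,8,10,11,12,13,16]
end: lo=6, hi=6; v = [3,4,5,7,9,8,10,11,12,13,16]

[3,4,5,7,9,8,10,11,12,13,16]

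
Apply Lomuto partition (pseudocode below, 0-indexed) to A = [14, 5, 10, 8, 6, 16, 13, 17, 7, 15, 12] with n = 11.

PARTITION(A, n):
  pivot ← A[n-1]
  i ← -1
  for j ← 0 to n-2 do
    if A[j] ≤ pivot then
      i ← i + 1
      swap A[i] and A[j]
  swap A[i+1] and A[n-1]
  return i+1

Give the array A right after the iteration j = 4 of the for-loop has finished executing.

pivot = A[10] = 12; i = -1
j=0: A[0]=14 > 12 → no swap
j=1: A[1]=5 ≤ 12 → i=0, swap A[0],A[1] → [5, 14, 10, 8, 6, 16, 13, 17, 7, 15, 12]
j=2: A[2]=10 ≤ 12 → i=1, swap A[1],A[2] → [5, 10, 14, 8, 6, 16, 13, 17, 7, 15, 12]
j=3: A[3]=8 ≤ 12 → i=2, swap A[2],A[3] → [5, 10, 8, 14, 6, 16, 13, 17, 7, 15, 12]
j=4: A[4]=6 ≤ 12 → i=3, swap A[3],A[4] → [5, 10, 8, 6, 14, 16, 13, 17, 7, 15, 12]
(after j=4) A = [5, 10, 8, 6, 14, 16, 13, 17, 7, 15, 12]

[5, 10, 8, 6, 14, 16, 13, 17, 7, 15, 12]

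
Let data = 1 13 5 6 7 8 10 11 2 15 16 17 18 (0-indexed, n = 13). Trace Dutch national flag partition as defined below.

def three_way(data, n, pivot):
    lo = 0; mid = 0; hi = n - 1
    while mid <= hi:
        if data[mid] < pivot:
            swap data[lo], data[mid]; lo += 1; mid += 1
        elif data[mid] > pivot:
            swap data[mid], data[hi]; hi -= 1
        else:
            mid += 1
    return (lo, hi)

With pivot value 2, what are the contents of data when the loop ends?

1 2 6 7 8 10 11 5 15 16 17 18 13

lo=0 mid=0 hi=12
1<2: swap(0,0), lo=1 mid=1 ⇒ 1 13 5 6 7 8 10 11 2 15 16 17 18
13>2: swap(1,12), hi=11 ⇒ 1 18 5 6 7 8 10 11 2 15 16 17 13
18>2: swap(1,11), hi=10 ⇒ 1 17 5 6 7 8 10 11 2 15 16 18 13
17>2: swap(1,10), hi=9 ⇒ 1 16 5 6 7 8 10 11 2 15 17 18 13
16>2: swap(1,9), hi=8 ⇒ 1 15 5 6 7 8 10 11 2 16 17 18 13
15>2: swap(1,8), hi=7 ⇒ 1 2 5 6 7 8 10 11 15 16 17 18 13
2=2: mid=2
5>2: swap(2,7), hi=6 ⇒ 1 2 11 6 7 8 10 5 15 16 17 18 13
11>2: swap(2,6), hi=5 ⇒ 1 2 10 6 7 8 11 5 15 16 17 18 13
10>2: swap(2,5), hi=4 ⇒ 1 2 8 6 7 10 11 5 15 16 17 18 13
8>2: swap(2,4), hi=3 ⇒ 1 2 7 6 8 10 11 5 15 16 17 18 13
7>2: swap(2,3), hi=2 ⇒ 1 2 6 7 8 10 11 5 15 16 17 18 13
6>2: swap(2,2), hi=1 ⇒ 1 2 6 7 8 10 11 5 15 16 17 18 13
done. lo=1 hi=1; data=1 2 6 7 8 10 11 5 15 16 17 18 13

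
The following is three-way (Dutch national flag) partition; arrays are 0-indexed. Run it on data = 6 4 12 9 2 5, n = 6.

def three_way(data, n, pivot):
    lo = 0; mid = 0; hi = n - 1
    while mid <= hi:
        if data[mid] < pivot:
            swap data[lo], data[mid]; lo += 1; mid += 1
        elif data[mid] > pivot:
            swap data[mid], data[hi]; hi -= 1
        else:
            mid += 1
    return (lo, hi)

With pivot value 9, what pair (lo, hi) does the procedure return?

pivot = 9; lo=0, mid=0, hi=5
data[mid]=6<9: swap data[0],data[0]; lo=1,mid=1 → 6 4 12 9 2 5
data[mid]=4<9: swap data[1],data[1]; lo=2,mid=2 → 6 4 12 9 2 5
data[mid]=12>9: swap data[2],data[5]; hi=4 → 6 4 5 9 2 12
data[mid]=5<9: swap data[2],data[2]; lo=3,mid=3 → 6 4 5 9 2 12
data[mid]=9=9: mid=4
data[mid]=2<9: swap data[3],data[4]; lo=4,mid=5 → 6 4 5 2 9 12
end: lo=4, hi=4; data = 6 4 5 2 9 12

(4, 4)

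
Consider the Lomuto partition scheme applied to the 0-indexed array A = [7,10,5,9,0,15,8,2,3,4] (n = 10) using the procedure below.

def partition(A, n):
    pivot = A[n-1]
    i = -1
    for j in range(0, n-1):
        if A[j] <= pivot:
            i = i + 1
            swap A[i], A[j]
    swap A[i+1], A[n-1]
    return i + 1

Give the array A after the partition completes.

pivot=4, i=-1
j=0: 7>4, skip
j=1: 10>4, skip
j=2: 5>4, skip
j=3: 9>4, skip
j=4: 0≤4, i=0, swap(0,4) ⇒ [0,10,5,9,7,15,8,2,3,4]
j=5: 15>4, skip
j=6: 8>4, skip
j=7: 2≤4, i=1, swap(1,7) ⇒ [0,2,5,9,7,15,8,10,3,4]
j=8: 3≤4, i=2, swap(2,8) ⇒ [0,2,3,9,7,15,8,10,5,4]
swap(3,9) ⇒ [0,2,3,4,7,15,8,10,5,9]; return 3

[0,2,3,4,7,15,8,10,5,9]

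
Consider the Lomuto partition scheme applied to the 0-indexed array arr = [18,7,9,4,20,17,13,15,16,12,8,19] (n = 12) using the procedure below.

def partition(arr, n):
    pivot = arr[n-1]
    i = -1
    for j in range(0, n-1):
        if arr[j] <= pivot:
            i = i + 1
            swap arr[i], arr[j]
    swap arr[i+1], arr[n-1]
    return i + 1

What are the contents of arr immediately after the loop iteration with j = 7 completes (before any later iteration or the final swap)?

pivot = arr[11] = 19; i = -1
j=0: arr[0]=18 ≤ 19 → i=0, swap arr[0],arr[0] (no change) → [18,7,9,4,20,17,13,15,16,12,8,19]
j=1: arr[1]=7 ≤ 19 → i=1, swap arr[1],arr[1] (no change) → [18,7,9,4,20,17,13,15,16,12,8,19]
j=2: arr[2]=9 ≤ 19 → i=2, swap arr[2],arr[2] (no change) → [18,7,9,4,20,17,13,15,16,12,8,19]
j=3: arr[3]=4 ≤ 19 → i=3, swap arr[3],arr[3] (no change) → [18,7,9,4,20,17,13,15,16,12,8,19]
j=4: arr[4]=20 > 19 → no swap
j=5: arr[5]=17 ≤ 19 → i=4, swap arr[4],arr[5] → [18,7,9,4,17,20,13,15,16,12,8,19]
j=6: arr[6]=13 ≤ 19 → i=5, swap arr[5],arr[6] → [18,7,9,4,17,13,20,15,16,12,8,19]
j=7: arr[7]=15 ≤ 19 → i=6, swap arr[6],arr[7] → [18,7,9,4,17,13,15,20,16,12,8,19]
(after j=7) arr = [18,7,9,4,17,13,15,20,16,12,8,19]

[18,7,9,4,17,13,15,20,16,12,8,19]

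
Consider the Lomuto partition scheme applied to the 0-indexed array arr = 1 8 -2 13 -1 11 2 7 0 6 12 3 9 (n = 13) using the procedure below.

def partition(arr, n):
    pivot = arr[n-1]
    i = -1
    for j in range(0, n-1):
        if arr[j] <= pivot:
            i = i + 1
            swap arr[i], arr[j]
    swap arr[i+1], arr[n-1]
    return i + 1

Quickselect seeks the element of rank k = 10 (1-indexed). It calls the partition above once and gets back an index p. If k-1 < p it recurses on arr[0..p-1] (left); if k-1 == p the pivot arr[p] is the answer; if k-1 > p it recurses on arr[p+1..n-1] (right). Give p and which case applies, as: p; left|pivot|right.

9; pivot

pivot=9, i=-1
j=0: 1≤9, i=0, swap(0,0) ⇒ 1 8 -2 13 -1 11 2 7 0 6 12 3 9
j=1: 8≤9, i=1, swap(1,1) ⇒ 1 8 -2 13 -1 11 2 7 0 6 12 3 9
j=2: -2≤9, i=2, swap(2,2) ⇒ 1 8 -2 13 -1 11 2 7 0 6 12 3 9
j=3: 13>9, skip
j=4: -1≤9, i=3, swap(3,4) ⇒ 1 8 -2 -1 13 11 2 7 0 6 12 3 9
j=5: 11>9, skip
j=6: 2≤9, i=4, swap(4,6) ⇒ 1 8 -2 -1 2 11 13 7 0 6 12 3 9
j=7: 7≤9, i=5, swap(5,7) ⇒ 1 8 -2 -1 2 7 13 11 0 6 12 3 9
j=8: 0≤9, i=6, swap(6,8) ⇒ 1 8 -2 -1 2 7 0 11 13 6 12 3 9
j=9: 6≤9, i=7, swap(7,9) ⇒ 1 8 -2 -1 2 7 0 6 13 11 12 3 9
j=10: 12>9, skip
j=11: 3≤9, i=8, swap(8,11) ⇒ 1 8 -2 -1 2 7 0 6 3 11 12 13 9
swap(9,12) ⇒ 1 8 -2 -1 2 7 0 6 3 9 12 13 11; return 9
p = 9; k-1 = 9 == 9 ⇒ pivot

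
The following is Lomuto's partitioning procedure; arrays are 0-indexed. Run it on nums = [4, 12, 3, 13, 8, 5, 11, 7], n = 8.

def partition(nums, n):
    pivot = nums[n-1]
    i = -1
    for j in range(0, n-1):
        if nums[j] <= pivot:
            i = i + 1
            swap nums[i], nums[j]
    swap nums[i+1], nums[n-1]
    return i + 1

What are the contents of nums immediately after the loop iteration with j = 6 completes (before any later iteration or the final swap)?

[4, 3, 5, 13, 8, 12, 11, 7]

pivot = nums[7] = 7; i = -1
j=0: nums[0]=4 ≤ 7 → i=0, swap nums[0],nums[0] (no change) → [4, 12, 3, 13, 8, 5, 11, 7]
j=1: nums[1]=12 > 7 → no swap
j=2: nums[2]=3 ≤ 7 → i=1, swap nums[1],nums[2] → [4, 3, 12, 13, 8, 5, 11, 7]
j=3: nums[3]=13 > 7 → no swap
j=4: nums[4]=8 > 7 → no swap
j=5: nums[5]=5 ≤ 7 → i=2, swap nums[2],nums[5] → [4, 3, 5, 13, 8, 12, 11, 7]
j=6: nums[6]=11 > 7 → no swap
(after j=6) nums = [4, 3, 5, 13, 8, 12, 11, 7]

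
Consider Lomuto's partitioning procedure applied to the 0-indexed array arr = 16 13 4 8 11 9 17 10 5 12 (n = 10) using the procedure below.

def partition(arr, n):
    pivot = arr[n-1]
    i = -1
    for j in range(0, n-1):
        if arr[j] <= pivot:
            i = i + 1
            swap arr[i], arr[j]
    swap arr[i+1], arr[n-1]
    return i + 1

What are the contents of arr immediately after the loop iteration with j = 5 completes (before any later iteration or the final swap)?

pivot=12, i=-1
j=0: 16>12, skip
j=1: 13>12, skip
j=2: 4≤12, i=0, swap(0,2) ⇒ 4 13 16 8 11 9 17 10 5 12
j=3: 8≤12, i=1, swap(1,3) ⇒ 4 8 16 13 11 9 17 10 5 12
j=4: 11≤12, i=2, swap(2,4) ⇒ 4 8 11 13 16 9 17 10 5 12
j=5: 9≤12, i=3, swap(3,5) ⇒ 4 8 11 9 16 13 17 10 5 12
(after j=5) arr = 4 8 11 9 16 13 17 10 5 12

4 8 11 9 16 13 17 10 5 12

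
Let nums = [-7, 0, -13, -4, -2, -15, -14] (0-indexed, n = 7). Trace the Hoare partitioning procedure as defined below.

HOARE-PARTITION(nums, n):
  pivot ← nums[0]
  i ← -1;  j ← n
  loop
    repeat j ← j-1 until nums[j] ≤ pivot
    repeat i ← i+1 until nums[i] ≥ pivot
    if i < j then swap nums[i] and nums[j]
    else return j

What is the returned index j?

2

pivot=-7
j stops at 6 (-14), i stops at 0 (-7); swap ⇒ [-14, 0, -13, -4, -2, -15, -7]
j stops at 5 (-15), i stops at 1 (0); swap ⇒ [-14, -15, -13, -4, -2, 0, -7]
j stops at 2, i stops at 3; i≥j ⇒ return 2. nums=[-14, -15, -13, -4, -2, 0, -7]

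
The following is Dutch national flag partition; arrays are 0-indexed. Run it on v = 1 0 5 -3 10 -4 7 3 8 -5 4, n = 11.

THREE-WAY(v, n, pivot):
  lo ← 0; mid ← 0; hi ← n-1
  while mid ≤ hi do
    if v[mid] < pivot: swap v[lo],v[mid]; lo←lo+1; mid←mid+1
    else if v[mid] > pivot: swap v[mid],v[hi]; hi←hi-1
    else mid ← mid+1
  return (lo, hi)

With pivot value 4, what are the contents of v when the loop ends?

lo=0 mid=0 hi=10
1<4: swap(0,0), lo=1 mid=1 ⇒ 1 0 5 -3 10 -4 7 3 8 -5 4
0<4: swap(1,1), lo=2 mid=2 ⇒ 1 0 5 -3 10 -4 7 3 8 -5 4
5>4: swap(2,10), hi=9 ⇒ 1 0 4 -3 10 -4 7 3 8 -5 5
4=4: mid=3
-3<4: swap(2,3), lo=3 mid=4 ⇒ 1 0 -3 4 10 -4 7 3 8 -5 5
10>4: swap(4,9), hi=8 ⇒ 1 0 -3 4 -5 -4 7 3 8 10 5
-5<4: swap(3,4), lo=4 mid=5 ⇒ 1 0 -3 -5 4 -4 7 3 8 10 5
-4<4: swap(4,5), lo=5 mid=6 ⇒ 1 0 -3 -5 -4 4 7 3 8 10 5
7>4: swap(6,8), hi=7 ⇒ 1 0 -3 -5 -4 4 8 3 7 10 5
8>4: swap(6,7), hi=6 ⇒ 1 0 -3 -5 -4 4 3 8 7 10 5
3<4: swap(5,6), lo=6 mid=7 ⇒ 1 0 -3 -5 -4 3 4 8 7 10 5
done. lo=6 hi=6; v=1 0 -3 -5 -4 3 4 8 7 10 5

1 0 -3 -5 -4 3 4 8 7 10 5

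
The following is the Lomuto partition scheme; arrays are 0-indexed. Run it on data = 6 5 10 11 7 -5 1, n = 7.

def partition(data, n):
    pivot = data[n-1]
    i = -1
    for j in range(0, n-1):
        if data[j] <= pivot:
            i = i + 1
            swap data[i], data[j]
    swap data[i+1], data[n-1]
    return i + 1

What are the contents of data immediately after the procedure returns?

-5 1 10 11 7 6 5

pivot = data[6] = 1; i = -1
j=0: data[0]=6 > 1 → no swap
j=1: data[1]=5 > 1 → no swap
j=2: data[2]=10 > 1 → no swap
j=3: data[3]=11 > 1 → no swap
j=4: data[4]=7 > 1 → no swap
j=5: data[5]=-5 ≤ 1 → i=0, swap data[0],data[5] → -5 5 10 11 7 6 1
final swap data[1],data[6] → -5 1 10 11 7 6 5; return 1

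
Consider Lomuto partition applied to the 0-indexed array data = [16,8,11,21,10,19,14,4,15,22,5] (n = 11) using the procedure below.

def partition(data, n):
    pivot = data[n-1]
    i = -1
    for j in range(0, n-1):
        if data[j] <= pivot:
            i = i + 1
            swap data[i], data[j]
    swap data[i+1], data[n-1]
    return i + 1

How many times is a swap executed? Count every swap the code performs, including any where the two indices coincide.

2

pivot = data[10] = 5; i = -1
j=0: data[0]=16 > 5 → no swap
j=1: data[1]=8 > 5 → no swap
j=2: data[2]=11 > 5 → no swap
j=3: data[3]=21 > 5 → no swap
j=4: data[4]=10 > 5 → no swap
j=5: data[5]=19 > 5 → no swap
j=6: data[6]=14 > 5 → no swap
j=7: data[7]=4 ≤ 5 → i=0, swap data[0],data[7] → [4,8,11,21,10,19,14,16,15,22,5]
j=8: data[8]=15 > 5 → no swap
j=9: data[9]=22 > 5 → no swap
final swap data[1],data[10] → [4,5,11,21,10,19,14,16,15,22,8]; return 1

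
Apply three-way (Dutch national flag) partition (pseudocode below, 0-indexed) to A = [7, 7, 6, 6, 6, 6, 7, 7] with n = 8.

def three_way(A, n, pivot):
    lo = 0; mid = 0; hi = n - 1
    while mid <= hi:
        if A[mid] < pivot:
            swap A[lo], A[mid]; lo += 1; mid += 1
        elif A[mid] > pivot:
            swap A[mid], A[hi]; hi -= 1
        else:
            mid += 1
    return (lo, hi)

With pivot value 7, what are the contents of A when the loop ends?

pivot = 7; lo=0, mid=0, hi=7
A[mid]=7=7: mid=1
A[mid]=7=7: mid=2
A[mid]=6<7: swap A[0],A[2]; lo=1,mid=3 → [6, 7, 7, 6, 6, 6, 7, 7]
A[mid]=6<7: swap A[1],A[3]; lo=2,mid=4 → [6, 6, 7, 7, 6, 6, 7, 7]
A[mid]=6<7: swap A[2],A[4]; lo=3,mid=5 → [6, 6, 6, 7, 7, 6, 7, 7]
A[mid]=6<7: swap A[3],A[5]; lo=4,mid=6 → [6, 6, 6, 6, 7, 7, 7, 7]
A[mid]=7=7: mid=7
A[mid]=7=7: mid=8
end: lo=4, hi=7; A = [6, 6, 6, 6, 7, 7, 7, 7]

[6, 6, 6, 6, 7, 7, 7, 7]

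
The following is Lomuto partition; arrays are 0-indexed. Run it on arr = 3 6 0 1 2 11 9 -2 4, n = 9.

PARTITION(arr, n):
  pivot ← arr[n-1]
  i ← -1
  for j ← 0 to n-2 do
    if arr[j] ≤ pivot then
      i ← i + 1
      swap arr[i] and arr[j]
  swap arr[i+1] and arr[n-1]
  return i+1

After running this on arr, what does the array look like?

pivot = arr[8] = 4; i = -1
j=0: arr[0]=3 ≤ 4 → i=0, swap arr[0],arr[0] (no change) → 3 6 0 1 2 11 9 -2 4
j=1: arr[1]=6 > 4 → no swap
j=2: arr[2]=0 ≤ 4 → i=1, swap arr[1],arr[2] → 3 0 6 1 2 11 9 -2 4
j=3: arr[3]=1 ≤ 4 → i=2, swap arr[2],arr[3] → 3 0 1 6 2 11 9 -2 4
j=4: arr[4]=2 ≤ 4 → i=3, swap arr[3],arr[4] → 3 0 1 2 6 11 9 -2 4
j=5: arr[5]=11 > 4 → no swap
j=6: arr[6]=9 > 4 → no swap
j=7: arr[7]=-2 ≤ 4 → i=4, swap arr[4],arr[7] → 3 0 1 2 -2 11 9 6 4
final swap arr[5],arr[8] → 3 0 1 2 -2 4 9 6 11; return 5

3 0 1 2 -2 4 9 6 11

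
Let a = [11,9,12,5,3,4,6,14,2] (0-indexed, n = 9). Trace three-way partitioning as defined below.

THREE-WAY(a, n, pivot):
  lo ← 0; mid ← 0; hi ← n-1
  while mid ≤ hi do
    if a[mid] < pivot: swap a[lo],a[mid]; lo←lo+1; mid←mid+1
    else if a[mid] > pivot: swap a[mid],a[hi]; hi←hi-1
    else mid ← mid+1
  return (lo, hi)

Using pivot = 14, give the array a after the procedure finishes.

[11,9,12,5,3,4,6,2,14]

pivot = 14; lo=0, mid=0, hi=8
a[mid]=11<14: swap a[0],a[0]; lo=1,mid=1 → [11,9,12,5,3,4,6,14,2]
a[mid]=9<14: swap a[1],a[1]; lo=2,mid=2 → [11,9,12,5,3,4,6,14,2]
a[mid]=12<14: swap a[2],a[2]; lo=3,mid=3 → [11,9,12,5,3,4,6,14,2]
a[mid]=5<14: swap a[3],a[3]; lo=4,mid=4 → [11,9,12,5,3,4,6,14,2]
a[mid]=3<14: swap a[4],a[4]; lo=5,mid=5 → [11,9,12,5,3,4,6,14,2]
a[mid]=4<14: swap a[5],a[5]; lo=6,mid=6 → [11,9,12,5,3,4,6,14,2]
a[mid]=6<14: swap a[6],a[6]; lo=7,mid=7 → [11,9,12,5,3,4,6,14,2]
a[mid]=14=14: mid=8
a[mid]=2<14: swap a[7],a[8]; lo=8,mid=9 → [11,9,12,5,3,4,6,2,14]
end: lo=8, hi=8; a = [11,9,12,5,3,4,6,2,14]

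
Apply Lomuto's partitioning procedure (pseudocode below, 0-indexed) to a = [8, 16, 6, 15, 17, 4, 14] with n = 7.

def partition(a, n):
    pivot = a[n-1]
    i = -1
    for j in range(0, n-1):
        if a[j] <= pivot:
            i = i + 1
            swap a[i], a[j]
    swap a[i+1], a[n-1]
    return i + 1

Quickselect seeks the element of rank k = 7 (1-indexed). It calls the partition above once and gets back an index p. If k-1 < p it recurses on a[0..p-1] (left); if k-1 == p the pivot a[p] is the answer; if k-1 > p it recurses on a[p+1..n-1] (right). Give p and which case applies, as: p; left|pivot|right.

3; right

pivot = a[6] = 14; i = -1
j=0: a[0]=8 ≤ 14 → i=0, swap a[0],a[0] (no change) → [8, 16, 6, 15, 17, 4, 14]
j=1: a[1]=16 > 14 → no swap
j=2: a[2]=6 ≤ 14 → i=1, swap a[1],a[2] → [8, 6, 16, 15, 17, 4, 14]
j=3: a[3]=15 > 14 → no swap
j=4: a[4]=17 > 14 → no swap
j=5: a[5]=4 ≤ 14 → i=2, swap a[2],a[5] → [8, 6, 4, 15, 17, 16, 14]
final swap a[3],a[6] → [8, 6, 4, 14, 17, 16, 15]; return 3
p = 3; k-1 = 6 > 3 ⇒ right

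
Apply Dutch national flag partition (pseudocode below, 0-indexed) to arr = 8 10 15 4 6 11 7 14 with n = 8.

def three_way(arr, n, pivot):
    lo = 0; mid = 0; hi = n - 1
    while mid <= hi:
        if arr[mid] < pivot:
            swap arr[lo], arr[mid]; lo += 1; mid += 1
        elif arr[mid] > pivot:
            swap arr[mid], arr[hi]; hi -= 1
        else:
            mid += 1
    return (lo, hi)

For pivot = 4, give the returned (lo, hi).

(0, 0)

pivot = 4; lo=0, mid=0, hi=7
arr[mid]=8>4: swap arr[0],arr[7]; hi=6 → 14 10 15 4 6 11 7 8
arr[mid]=14>4: swap arr[0],arr[6]; hi=5 → 7 10 15 4 6 11 14 8
arr[mid]=7>4: swap arr[0],arr[5]; hi=4 → 11 10 15 4 6 7 14 8
arr[mid]=11>4: swap arr[0],arr[4]; hi=3 → 6 10 15 4 11 7 14 8
arr[mid]=6>4: swap arr[0],arr[3]; hi=2 → 4 10 15 6 11 7 14 8
arr[mid]=4=4: mid=1
arr[mid]=10>4: swap arr[1],arr[2]; hi=1 → 4 15 10 6 11 7 14 8
arr[mid]=15>4: swap arr[1],arr[1]; hi=0 → 4 15 10 6 11 7 14 8
end: lo=0, hi=0; arr = 4 15 10 6 11 7 14 8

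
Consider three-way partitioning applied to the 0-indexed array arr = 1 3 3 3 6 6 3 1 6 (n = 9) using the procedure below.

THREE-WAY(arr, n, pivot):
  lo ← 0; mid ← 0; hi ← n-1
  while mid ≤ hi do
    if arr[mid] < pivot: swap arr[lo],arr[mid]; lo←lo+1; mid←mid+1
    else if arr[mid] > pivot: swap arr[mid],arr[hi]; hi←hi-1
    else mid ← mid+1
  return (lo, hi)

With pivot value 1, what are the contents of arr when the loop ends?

1 1 3 6 6 3 3 6 3

pivot = 1; lo=0, mid=0, hi=8
arr[mid]=1=1: mid=1
arr[mid]=3>1: swap arr[1],arr[8]; hi=7 → 1 6 3 3 6 6 3 1 3
arr[mid]=6>1: swap arr[1],arr[7]; hi=6 → 1 1 3 3 6 6 3 6 3
arr[mid]=1=1: mid=2
arr[mid]=3>1: swap arr[2],arr[6]; hi=5 → 1 1 3 3 6 6 3 6 3
arr[mid]=3>1: swap arr[2],arr[5]; hi=4 → 1 1 6 3 6 3 3 6 3
arr[mid]=6>1: swap arr[2],arr[4]; hi=3 → 1 1 6 3 6 3 3 6 3
arr[mid]=6>1: swap arr[2],arr[3]; hi=2 → 1 1 3 6 6 3 3 6 3
arr[mid]=3>1: swap arr[2],arr[2]; hi=1 → 1 1 3 6 6 3 3 6 3
end: lo=0, hi=1; arr = 1 1 3 6 6 3 3 6 3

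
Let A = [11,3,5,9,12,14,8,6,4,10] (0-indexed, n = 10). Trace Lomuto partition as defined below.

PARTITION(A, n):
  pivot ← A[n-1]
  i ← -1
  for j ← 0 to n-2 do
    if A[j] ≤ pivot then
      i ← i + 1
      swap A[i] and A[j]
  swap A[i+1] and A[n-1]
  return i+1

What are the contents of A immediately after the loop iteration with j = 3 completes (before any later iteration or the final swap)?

pivot = A[9] = 10; i = -1
j=0: A[0]=11 > 10 → no swap
j=1: A[1]=3 ≤ 10 → i=0, swap A[0],A[1] → [3,11,5,9,12,14,8,6,4,10]
j=2: A[2]=5 ≤ 10 → i=1, swap A[1],A[2] → [3,5,11,9,12,14,8,6,4,10]
j=3: A[3]=9 ≤ 10 → i=2, swap A[2],A[3] → [3,5,9,11,12,14,8,6,4,10]
(after j=3) A = [3,5,9,11,12,14,8,6,4,10]

[3,5,9,11,12,14,8,6,4,10]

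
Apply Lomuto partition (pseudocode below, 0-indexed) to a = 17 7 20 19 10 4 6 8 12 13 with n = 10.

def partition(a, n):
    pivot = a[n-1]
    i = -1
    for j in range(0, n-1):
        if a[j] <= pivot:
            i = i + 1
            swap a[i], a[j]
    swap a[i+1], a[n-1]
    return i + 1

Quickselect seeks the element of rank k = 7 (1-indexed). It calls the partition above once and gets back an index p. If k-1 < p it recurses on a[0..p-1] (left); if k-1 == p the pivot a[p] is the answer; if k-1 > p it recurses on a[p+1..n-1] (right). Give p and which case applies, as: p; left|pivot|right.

pivot=13, i=-1
j=0: 17>13, skip
j=1: 7≤13, i=0, swap(0,1) ⇒ 7 17 20 19 10 4 6 8 12 13
j=2: 20>13, skip
j=3: 19>13, skip
j=4: 10≤13, i=1, swap(1,4) ⇒ 7 10 20 19 17 4 6 8 12 13
j=5: 4≤13, i=2, swap(2,5) ⇒ 7 10 4 19 17 20 6 8 12 13
j=6: 6≤13, i=3, swap(3,6) ⇒ 7 10 4 6 17 20 19 8 12 13
j=7: 8≤13, i=4, swap(4,7) ⇒ 7 10 4 6 8 20 19 17 12 13
j=8: 12≤13, i=5, swap(5,8) ⇒ 7 10 4 6 8 12 19 17 20 13
swap(6,9) ⇒ 7 10 4 6 8 12 13 17 20 19; return 6
p = 6; k-1 = 6 == 6 ⇒ pivot

6; pivot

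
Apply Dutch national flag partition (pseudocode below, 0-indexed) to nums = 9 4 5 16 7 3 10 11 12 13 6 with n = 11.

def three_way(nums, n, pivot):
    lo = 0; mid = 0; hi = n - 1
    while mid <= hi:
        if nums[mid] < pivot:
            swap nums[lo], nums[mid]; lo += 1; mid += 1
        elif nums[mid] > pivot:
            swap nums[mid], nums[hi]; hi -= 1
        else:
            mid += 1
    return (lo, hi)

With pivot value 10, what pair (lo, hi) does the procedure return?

(6, 6)

pivot = 10; lo=0, mid=0, hi=10
nums[mid]=9<10: swap nums[0],nums[0]; lo=1,mid=1 → 9 4 5 16 7 3 10 11 12 13 6
nums[mid]=4<10: swap nums[1],nums[1]; lo=2,mid=2 → 9 4 5 16 7 3 10 11 12 13 6
nums[mid]=5<10: swap nums[2],nums[2]; lo=3,mid=3 → 9 4 5 16 7 3 10 11 12 13 6
nums[mid]=16>10: swap nums[3],nums[10]; hi=9 → 9 4 5 6 7 3 10 11 12 13 16
nums[mid]=6<10: swap nums[3],nums[3]; lo=4,mid=4 → 9 4 5 6 7 3 10 11 12 13 16
nums[mid]=7<10: swap nums[4],nums[4]; lo=5,mid=5 → 9 4 5 6 7 3 10 11 12 13 16
nums[mid]=3<10: swap nums[5],nums[5]; lo=6,mid=6 → 9 4 5 6 7 3 10 11 12 13 16
nums[mid]=10=10: mid=7
nums[mid]=11>10: swap nums[7],nums[9]; hi=8 → 9 4 5 6 7 3 10 13 12 11 16
nums[mid]=13>10: swap nums[7],nums[8]; hi=7 → 9 4 5 6 7 3 10 12 13 11 16
nums[mid]=12>10: swap nums[7],nums[7]; hi=6 → 9 4 5 6 7 3 10 12 13 11 16
end: lo=6, hi=6; nums = 9 4 5 6 7 3 10 12 13 11 16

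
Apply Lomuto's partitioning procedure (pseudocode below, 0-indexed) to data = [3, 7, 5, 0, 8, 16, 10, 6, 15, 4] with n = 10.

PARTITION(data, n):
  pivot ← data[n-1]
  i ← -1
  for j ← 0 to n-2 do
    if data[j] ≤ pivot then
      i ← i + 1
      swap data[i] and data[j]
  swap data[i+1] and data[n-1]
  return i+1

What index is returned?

pivot=4, i=-1
j=0: 3≤4, i=0, swap(0,0) ⇒ [3, 7, 5, 0, 8, 16, 10, 6, 15, 4]
j=1: 7>4, skip
j=2: 5>4, skip
j=3: 0≤4, i=1, swap(1,3) ⇒ [3, 0, 5, 7, 8, 16, 10, 6, 15, 4]
j=4: 8>4, skip
j=5: 16>4, skip
j=6: 10>4, skip
j=7: 6>4, skip
j=8: 15>4, skip
swap(2,9) ⇒ [3, 0, 4, 7, 8, 16, 10, 6, 15, 5]; return 2

2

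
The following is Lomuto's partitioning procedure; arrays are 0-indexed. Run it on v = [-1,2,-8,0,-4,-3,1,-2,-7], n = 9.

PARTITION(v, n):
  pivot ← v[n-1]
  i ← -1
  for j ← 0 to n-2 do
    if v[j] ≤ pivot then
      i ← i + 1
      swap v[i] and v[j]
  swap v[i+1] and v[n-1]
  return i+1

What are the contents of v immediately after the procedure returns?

pivot = v[8] = -7; i = -1
j=0: v[0]=-1 > -7 → no swap
j=1: v[1]=2 > -7 → no swap
j=2: v[2]=-8 ≤ -7 → i=0, swap v[0],v[2] → [-8,2,-1,0,-4,-3,1,-2,-7]
j=3: v[3]=0 > -7 → no swap
j=4: v[4]=-4 > -7 → no swap
j=5: v[5]=-3 > -7 → no swap
j=6: v[6]=1 > -7 → no swap
j=7: v[7]=-2 > -7 → no swap
final swap v[1],v[8] → [-8,-7,-1,0,-4,-3,1,-2,2]; return 1

[-8,-7,-1,0,-4,-3,1,-2,2]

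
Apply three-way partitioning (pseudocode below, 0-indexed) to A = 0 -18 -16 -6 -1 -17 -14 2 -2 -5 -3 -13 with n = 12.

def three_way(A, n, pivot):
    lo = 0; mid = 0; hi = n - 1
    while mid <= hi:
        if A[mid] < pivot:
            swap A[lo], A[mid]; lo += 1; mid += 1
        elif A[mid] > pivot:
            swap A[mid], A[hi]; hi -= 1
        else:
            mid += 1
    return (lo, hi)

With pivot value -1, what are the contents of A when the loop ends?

-13 -18 -16 -6 -17 -14 -3 -2 -5 -1 2 0

lo=0 mid=0 hi=11
0>-1: swap(0,11), hi=10 ⇒ -13 -18 -16 -6 -1 -17 -14 2 -2 -5 -3 0
-13<-1: swap(0,0), lo=1 mid=1 ⇒ -13 -18 -16 -6 -1 -17 -14 2 -2 -5 -3 0
-18<-1: swap(1,1), lo=2 mid=2 ⇒ -13 -18 -16 -6 -1 -17 -14 2 -2 -5 -3 0
-16<-1: swap(2,2), lo=3 mid=3 ⇒ -13 -18 -16 -6 -1 -17 -14 2 -2 -5 -3 0
-6<-1: swap(3,3), lo=4 mid=4 ⇒ -13 -18 -16 -6 -1 -17 -14 2 -2 -5 -3 0
-1=-1: mid=5
-17<-1: swap(4,5), lo=5 mid=6 ⇒ -13 -18 -16 -6 -17 -1 -14 2 -2 -5 -3 0
-14<-1: swap(5,6), lo=6 mid=7 ⇒ -13 -18 -16 -6 -17 -14 -1 2 -2 -5 -3 0
2>-1: swap(7,10), hi=9 ⇒ -13 -18 -16 -6 -17 -14 -1 -3 -2 -5 2 0
-3<-1: swap(6,7), lo=7 mid=8 ⇒ -13 -18 -16 -6 -17 -14 -3 -1 -2 -5 2 0
-2<-1: swap(7,8), lo=8 mid=9 ⇒ -13 -18 -16 -6 -17 -14 -3 -2 -1 -5 2 0
-5<-1: swap(8,9), lo=9 mid=10 ⇒ -13 -18 -16 -6 -17 -14 -3 -2 -5 -1 2 0
done. lo=9 hi=9; A=-13 -18 -16 -6 -17 -14 -3 -2 -5 -1 2 0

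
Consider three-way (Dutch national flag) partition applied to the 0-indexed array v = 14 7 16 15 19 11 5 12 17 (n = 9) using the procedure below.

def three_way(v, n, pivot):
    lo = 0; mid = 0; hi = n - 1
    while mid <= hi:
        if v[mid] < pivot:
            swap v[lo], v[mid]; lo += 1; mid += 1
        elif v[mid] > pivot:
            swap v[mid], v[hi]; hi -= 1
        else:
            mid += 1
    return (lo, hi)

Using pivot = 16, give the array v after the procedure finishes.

lo=0 mid=0 hi=8
14<16: swap(0,0), lo=1 mid=1 ⇒ 14 7 16 15 19 11 5 12 17
7<16: swap(1,1), lo=2 mid=2 ⇒ 14 7 16 15 19 11 5 12 17
16=16: mid=3
15<16: swap(2,3), lo=3 mid=4 ⇒ 14 7 15 16 19 11 5 12 17
19>16: swap(4,8), hi=7 ⇒ 14 7 15 16 17 11 5 12 19
17>16: swap(4,7), hi=6 ⇒ 14 7 15 16 12 11 5 17 19
12<16: swap(3,4), lo=4 mid=5 ⇒ 14 7 15 12 16 11 5 17 19
11<16: swap(4,5), lo=5 mid=6 ⇒ 14 7 15 12 11 16 5 17 19
5<16: swap(5,6), lo=6 mid=7 ⇒ 14 7 15 12 11 5 16 17 19
done. lo=6 hi=6; v=14 7 15 12 11 5 16 17 19

14 7 15 12 11 5 16 17 19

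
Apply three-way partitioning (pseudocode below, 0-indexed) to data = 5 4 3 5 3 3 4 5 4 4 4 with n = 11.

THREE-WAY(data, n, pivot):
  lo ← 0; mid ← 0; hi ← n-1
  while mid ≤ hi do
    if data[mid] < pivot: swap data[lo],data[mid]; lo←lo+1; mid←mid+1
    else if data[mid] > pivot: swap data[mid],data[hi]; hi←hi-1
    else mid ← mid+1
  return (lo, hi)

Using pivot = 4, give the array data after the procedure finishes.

3 3 3 4 4 4 4 4 5 5 5

pivot = 4; lo=0, mid=0, hi=10
data[mid]=5>4: swap data[0],data[10]; hi=9 → 4 4 3 5 3 3 4 5 4 4 5
data[mid]=4=4: mid=1
data[mid]=4=4: mid=2
data[mid]=3<4: swap data[0],data[2]; lo=1,mid=3 → 3 4 4 5 3 3 4 5 4 4 5
data[mid]=5>4: swap data[3],data[9]; hi=8 → 3 4 4 4 3 3 4 5 4 5 5
data[mid]=4=4: mid=4
data[mid]=3<4: swap data[1],data[4]; lo=2,mid=5 → 3 3 4 4 4 3 4 5 4 5 5
data[mid]=3<4: swap data[2],data[5]; lo=3,mid=6 → 3 3 3 4 4 4 4 5 4 5 5
data[mid]=4=4: mid=7
data[mid]=5>4: swap data[7],data[8]; hi=7 → 3 3 3 4 4 4 4 4 5 5 5
data[mid]=4=4: mid=8
end: lo=3, hi=7; data = 3 3 3 4 4 4 4 4 5 5 5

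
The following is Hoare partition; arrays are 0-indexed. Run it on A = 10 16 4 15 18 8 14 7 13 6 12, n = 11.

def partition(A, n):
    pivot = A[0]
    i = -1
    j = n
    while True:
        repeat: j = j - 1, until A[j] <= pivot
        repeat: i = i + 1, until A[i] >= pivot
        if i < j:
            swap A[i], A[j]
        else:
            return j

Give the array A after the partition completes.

6 7 4 8 18 15 14 16 13 10 12

pivot=10
j stops at 9 (6), i stops at 0 (10); swap ⇒ 6 16 4 15 18 8 14 7 13 10 12
j stops at 7 (7), i stops at 1 (16); swap ⇒ 6 7 4 15 18 8 14 16 13 10 12
j stops at 5 (8), i stops at 3 (15); swap ⇒ 6 7 4 8 18 15 14 16 13 10 12
j stops at 3, i stops at 4; i≥j ⇒ return 3. A=6 7 4 8 18 15 14 16 13 10 12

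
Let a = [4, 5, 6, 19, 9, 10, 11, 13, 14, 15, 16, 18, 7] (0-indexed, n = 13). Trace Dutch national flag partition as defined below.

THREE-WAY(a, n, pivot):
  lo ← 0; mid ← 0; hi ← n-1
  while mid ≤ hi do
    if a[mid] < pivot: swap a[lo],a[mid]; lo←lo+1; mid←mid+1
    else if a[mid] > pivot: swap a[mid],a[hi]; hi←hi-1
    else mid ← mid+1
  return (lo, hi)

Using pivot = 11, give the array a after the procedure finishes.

pivot = 11; lo=0, mid=0, hi=12
a[mid]=4<11: swap a[0],a[0]; lo=1,mid=1 → [4, 5, 6, 19, 9, 10, 11, 13, 14, 15, 16, 18, 7]
a[mid]=5<11: swap a[1],a[1]; lo=2,mid=2 → [4, 5, 6, 19, 9, 10, 11, 13, 14, 15, 16, 18, 7]
a[mid]=6<11: swap a[2],a[2]; lo=3,mid=3 → [4, 5, 6, 19, 9, 10, 11, 13, 14, 15, 16, 18, 7]
a[mid]=19>11: swap a[3],a[12]; hi=11 → [4, 5, 6, 7, 9, 10, 11, 13, 14, 15, 16, 18, 19]
a[mid]=7<11: swap a[3],a[3]; lo=4,mid=4 → [4, 5, 6, 7, 9, 10, 11, 13, 14, 15, 16, 18, 19]
a[mid]=9<11: swap a[4],a[4]; lo=5,mid=5 → [4, 5, 6, 7, 9, 10, 11, 13, 14, 15, 16, 18, 19]
a[mid]=10<11: swap a[5],a[5]; lo=6,mid=6 → [4, 5, 6, 7, 9, 10, 11, 13, 14, 15, 16, 18, 19]
a[mid]=11=11: mid=7
a[mid]=13>11: swap a[7],a[11]; hi=10 → [4, 5, 6, 7, 9, 10, 11, 18, 14, 15, 16, 13, 19]
a[mid]=18>11: swap a[7],a[10]; hi=9 → [4, 5, 6, 7, 9, 10, 11, 16, 14, 15, 18, 13, 19]
a[mid]=16>11: swap a[7],a[9]; hi=8 → [4, 5, 6, 7, 9, 10, 11, 15, 14, 16, 18, 13, 19]
a[mid]=15>11: swap a[7],a[8]; hi=7 → [4, 5, 6, 7, 9, 10, 11, 14, 15, 16, 18, 13, 19]
a[mid]=14>11: swap a[7],a[7]; hi=6 → [4, 5, 6, 7, 9, 10, 11, 14, 15, 16, 18, 13, 19]
end: lo=6, hi=6; a = [4, 5, 6, 7, 9, 10, 11, 14, 15, 16, 18, 13, 19]

[4, 5, 6, 7, 9, 10, 11, 14, 15, 16, 18, 13, 19]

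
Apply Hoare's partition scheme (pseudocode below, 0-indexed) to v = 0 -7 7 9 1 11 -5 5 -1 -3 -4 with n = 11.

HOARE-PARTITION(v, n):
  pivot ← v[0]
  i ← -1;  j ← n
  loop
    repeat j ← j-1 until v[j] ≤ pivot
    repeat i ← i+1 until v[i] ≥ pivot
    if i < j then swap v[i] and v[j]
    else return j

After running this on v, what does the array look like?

-4 -7 -3 -1 -5 11 1 5 9 7 0

pivot = v[0] = 0; i = -1, j = 11
j→10 (v[10]=-4≤0), i→0 (v[0]=0≥0); i<j, swap → -4 -7 7 9 1 11 -5 5 -1 -3 0
j→9 (v[9]=-3≤0), i→2 (v[2]=7≥0); i<j, swap → -4 -7 -3 9 1 11 -5 5 -1 7 0
j→8 (v[8]=-1≤0), i→3 (v[3]=9≥0); i<j, swap → -4 -7 -3 -1 1 11 -5 5 9 7 0
j→6 (v[6]=-5≤0), i→4 (v[4]=1≥0); i<j, swap → -4 -7 -3 -1 -5 11 1 5 9 7 0
j→4, i→5; i≥j, return j=4. v = -4 -7 -3 -1 -5 11 1 5 9 7 0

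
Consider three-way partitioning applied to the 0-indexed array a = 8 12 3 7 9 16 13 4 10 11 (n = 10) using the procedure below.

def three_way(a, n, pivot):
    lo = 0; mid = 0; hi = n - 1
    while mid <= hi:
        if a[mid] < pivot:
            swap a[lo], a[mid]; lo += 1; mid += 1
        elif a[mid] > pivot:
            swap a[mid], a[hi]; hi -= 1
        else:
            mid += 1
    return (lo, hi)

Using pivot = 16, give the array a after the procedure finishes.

lo=0 mid=0 hi=9
8<16: swap(0,0), lo=1 mid=1 ⇒ 8 12 3 7 9 16 13 4 10 11
12<16: swap(1,1), lo=2 mid=2 ⇒ 8 12 3 7 9 16 13 4 10 11
3<16: swap(2,2), lo=3 mid=3 ⇒ 8 12 3 7 9 16 13 4 10 11
7<16: swap(3,3), lo=4 mid=4 ⇒ 8 12 3 7 9 16 13 4 10 11
9<16: swap(4,4), lo=5 mid=5 ⇒ 8 12 3 7 9 16 13 4 10 11
16=16: mid=6
13<16: swap(5,6), lo=6 mid=7 ⇒ 8 12 3 7 9 13 16 4 10 11
4<16: swap(6,7), lo=7 mid=8 ⇒ 8 12 3 7 9 13 4 16 10 11
10<16: swap(7,8), lo=8 mid=9 ⇒ 8 12 3 7 9 13 4 10 16 11
11<16: swap(8,9), lo=9 mid=10 ⇒ 8 12 3 7 9 13 4 10 11 16
done. lo=9 hi=9; a=8 12 3 7 9 13 4 10 11 16

8 12 3 7 9 13 4 10 11 16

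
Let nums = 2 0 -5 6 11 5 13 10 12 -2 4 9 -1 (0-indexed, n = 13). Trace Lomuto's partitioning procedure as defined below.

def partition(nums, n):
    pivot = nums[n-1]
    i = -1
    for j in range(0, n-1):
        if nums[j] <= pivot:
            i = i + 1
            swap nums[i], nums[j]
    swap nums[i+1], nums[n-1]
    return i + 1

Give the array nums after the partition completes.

pivot = nums[12] = -1; i = -1
j=0: nums[0]=2 > -1 → no swap
j=1: nums[1]=0 > -1 → no swap
j=2: nums[2]=-5 ≤ -1 → i=0, swap nums[0],nums[2] → -5 0 2 6 11 5 13 10 12 -2 4 9 -1
j=3: nums[3]=6 > -1 → no swap
j=4: nums[4]=11 > -1 → no swap
j=5: nums[5]=5 > -1 → no swap
j=6: nums[6]=13 > -1 → no swap
j=7: nums[7]=10 > -1 → no swap
j=8: nums[8]=12 > -1 → no swap
j=9: nums[9]=-2 ≤ -1 → i=1, swap nums[1],nums[9] → -5 -2 2 6 11 5 13 10 12 0 4 9 -1
j=10: nums[10]=4 > -1 → no swap
j=11: nums[11]=9 > -1 → no swap
final swap nums[2],nums[12] → -5 -2 -1 6 11 5 13 10 12 0 4 9 2; return 2

-5 -2 -1 6 11 5 13 10 12 0 4 9 2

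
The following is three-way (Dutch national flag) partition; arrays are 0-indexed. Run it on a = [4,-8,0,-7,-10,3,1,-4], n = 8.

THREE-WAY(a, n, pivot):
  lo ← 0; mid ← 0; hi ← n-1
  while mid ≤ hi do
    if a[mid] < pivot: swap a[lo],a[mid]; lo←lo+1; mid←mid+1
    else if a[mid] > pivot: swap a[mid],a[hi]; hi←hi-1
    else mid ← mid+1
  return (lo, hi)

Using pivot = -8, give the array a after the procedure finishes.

pivot = -8; lo=0, mid=0, hi=7
a[mid]=4>-8: swap a[0],a[7]; hi=6 → [-4,-8,0,-7,-10,3,1,4]
a[mid]=-4>-8: swap a[0],a[6]; hi=5 → [1,-8,0,-7,-10,3,-4,4]
a[mid]=1>-8: swap a[0],a[5]; hi=4 → [3,-8,0,-7,-10,1,-4,4]
a[mid]=3>-8: swap a[0],a[4]; hi=3 → [-10,-8,0,-7,3,1,-4,4]
a[mid]=-10<-8: swap a[0],a[0]; lo=1,mid=1 → [-10,-8,0,-7,3,1,-4,4]
a[mid]=-8=-8: mid=2
a[mid]=0>-8: swap a[2],a[3]; hi=2 → [-10,-8,-7,0,3,1,-4,4]
a[mid]=-7>-8: swap a[2],a[2]; hi=1 → [-10,-8,-7,0,3,1,-4,4]
end: lo=1, hi=1; a = [-10,-8,-7,0,3,1,-4,4]

[-10,-8,-7,0,3,1,-4,4]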